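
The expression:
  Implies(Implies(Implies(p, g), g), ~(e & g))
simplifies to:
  ~e | ~g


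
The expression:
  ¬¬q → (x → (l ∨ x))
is always true.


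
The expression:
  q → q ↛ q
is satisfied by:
  {q: False}


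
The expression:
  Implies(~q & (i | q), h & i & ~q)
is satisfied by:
  {q: True, h: True, i: False}
  {q: True, h: False, i: False}
  {h: True, q: False, i: False}
  {q: False, h: False, i: False}
  {i: True, q: True, h: True}
  {i: True, q: True, h: False}
  {i: True, h: True, q: False}


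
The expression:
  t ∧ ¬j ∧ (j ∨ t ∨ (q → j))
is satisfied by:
  {t: True, j: False}


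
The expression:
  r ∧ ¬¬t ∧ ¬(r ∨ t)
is never true.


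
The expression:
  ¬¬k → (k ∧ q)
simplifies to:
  q ∨ ¬k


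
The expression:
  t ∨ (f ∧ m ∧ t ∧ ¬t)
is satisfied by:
  {t: True}


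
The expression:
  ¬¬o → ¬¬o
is always true.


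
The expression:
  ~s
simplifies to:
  ~s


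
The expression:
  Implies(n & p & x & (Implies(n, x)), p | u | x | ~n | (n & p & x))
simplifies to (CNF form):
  True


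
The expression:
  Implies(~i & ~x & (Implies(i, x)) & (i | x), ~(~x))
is always true.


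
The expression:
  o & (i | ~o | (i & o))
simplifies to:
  i & o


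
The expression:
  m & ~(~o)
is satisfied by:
  {m: True, o: True}


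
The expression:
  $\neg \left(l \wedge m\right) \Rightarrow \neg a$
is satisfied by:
  {m: True, l: True, a: False}
  {m: True, l: False, a: False}
  {l: True, m: False, a: False}
  {m: False, l: False, a: False}
  {a: True, m: True, l: True}


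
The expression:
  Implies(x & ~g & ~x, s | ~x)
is always true.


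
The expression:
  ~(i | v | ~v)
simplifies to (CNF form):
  False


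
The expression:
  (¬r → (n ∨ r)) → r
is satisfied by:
  {r: True, n: False}
  {n: False, r: False}
  {n: True, r: True}


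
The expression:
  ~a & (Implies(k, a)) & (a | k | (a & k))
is never true.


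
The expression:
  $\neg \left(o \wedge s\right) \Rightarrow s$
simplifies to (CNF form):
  $s$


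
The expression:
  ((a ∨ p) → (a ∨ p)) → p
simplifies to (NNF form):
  p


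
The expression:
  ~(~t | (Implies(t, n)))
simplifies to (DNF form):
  t & ~n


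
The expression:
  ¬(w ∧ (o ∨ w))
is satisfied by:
  {w: False}


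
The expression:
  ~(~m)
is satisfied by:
  {m: True}


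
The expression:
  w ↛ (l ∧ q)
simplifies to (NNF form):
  w ∧ (¬l ∨ ¬q)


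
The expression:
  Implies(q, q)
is always true.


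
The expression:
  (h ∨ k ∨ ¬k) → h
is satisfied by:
  {h: True}


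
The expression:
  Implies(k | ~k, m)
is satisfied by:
  {m: True}


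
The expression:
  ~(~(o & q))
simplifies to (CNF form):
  o & q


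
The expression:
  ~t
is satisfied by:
  {t: False}


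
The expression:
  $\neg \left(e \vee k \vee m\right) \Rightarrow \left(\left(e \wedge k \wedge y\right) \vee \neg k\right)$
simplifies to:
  $\text{True}$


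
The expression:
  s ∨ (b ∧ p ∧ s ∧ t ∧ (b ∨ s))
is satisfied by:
  {s: True}


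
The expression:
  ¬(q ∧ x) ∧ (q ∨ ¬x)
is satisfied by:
  {x: False}


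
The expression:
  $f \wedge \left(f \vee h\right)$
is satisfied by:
  {f: True}


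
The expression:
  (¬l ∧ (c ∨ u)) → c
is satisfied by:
  {c: True, l: True, u: False}
  {c: True, u: False, l: False}
  {l: True, u: False, c: False}
  {l: False, u: False, c: False}
  {c: True, l: True, u: True}
  {c: True, u: True, l: False}
  {l: True, u: True, c: False}


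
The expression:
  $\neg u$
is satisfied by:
  {u: False}


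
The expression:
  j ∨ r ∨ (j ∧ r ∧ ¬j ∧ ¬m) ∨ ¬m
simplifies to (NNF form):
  j ∨ r ∨ ¬m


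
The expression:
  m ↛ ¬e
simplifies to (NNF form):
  e ∧ m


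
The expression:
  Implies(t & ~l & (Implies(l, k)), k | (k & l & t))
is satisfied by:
  {l: True, k: True, t: False}
  {l: True, t: False, k: False}
  {k: True, t: False, l: False}
  {k: False, t: False, l: False}
  {l: True, k: True, t: True}
  {l: True, t: True, k: False}
  {k: True, t: True, l: False}


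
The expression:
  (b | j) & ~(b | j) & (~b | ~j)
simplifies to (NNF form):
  False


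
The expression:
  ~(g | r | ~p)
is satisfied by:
  {p: True, g: False, r: False}


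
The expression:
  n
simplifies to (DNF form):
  n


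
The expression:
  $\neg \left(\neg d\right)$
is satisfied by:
  {d: True}


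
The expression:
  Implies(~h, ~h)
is always true.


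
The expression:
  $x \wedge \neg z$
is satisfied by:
  {x: True, z: False}


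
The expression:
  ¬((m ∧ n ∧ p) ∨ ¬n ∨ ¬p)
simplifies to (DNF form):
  n ∧ p ∧ ¬m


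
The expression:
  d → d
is always true.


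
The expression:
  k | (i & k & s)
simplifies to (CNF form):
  k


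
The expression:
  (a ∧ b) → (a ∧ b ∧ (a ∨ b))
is always true.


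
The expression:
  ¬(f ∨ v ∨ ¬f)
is never true.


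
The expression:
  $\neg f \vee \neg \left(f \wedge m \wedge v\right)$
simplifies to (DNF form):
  $\neg f \vee \neg m \vee \neg v$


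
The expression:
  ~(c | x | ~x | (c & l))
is never true.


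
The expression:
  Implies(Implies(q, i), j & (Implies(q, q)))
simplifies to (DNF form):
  j | (q & ~i)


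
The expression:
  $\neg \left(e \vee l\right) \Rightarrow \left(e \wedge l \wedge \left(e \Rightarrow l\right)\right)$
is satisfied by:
  {l: True, e: True}
  {l: True, e: False}
  {e: True, l: False}


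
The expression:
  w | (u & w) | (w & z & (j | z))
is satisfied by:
  {w: True}


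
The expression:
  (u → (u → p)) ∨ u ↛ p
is always true.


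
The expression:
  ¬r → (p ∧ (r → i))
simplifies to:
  p ∨ r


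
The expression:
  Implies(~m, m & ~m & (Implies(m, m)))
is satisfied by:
  {m: True}


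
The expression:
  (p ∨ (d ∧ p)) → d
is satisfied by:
  {d: True, p: False}
  {p: False, d: False}
  {p: True, d: True}


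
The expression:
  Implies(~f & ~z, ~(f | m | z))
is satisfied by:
  {z: True, f: True, m: False}
  {z: True, f: False, m: False}
  {f: True, z: False, m: False}
  {z: False, f: False, m: False}
  {z: True, m: True, f: True}
  {z: True, m: True, f: False}
  {m: True, f: True, z: False}


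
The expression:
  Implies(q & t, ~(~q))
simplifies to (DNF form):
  True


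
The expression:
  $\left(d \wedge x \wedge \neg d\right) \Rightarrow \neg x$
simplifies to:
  $\text{True}$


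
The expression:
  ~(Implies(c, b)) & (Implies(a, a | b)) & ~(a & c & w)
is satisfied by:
  {c: True, w: False, b: False, a: False}
  {a: True, c: True, w: False, b: False}
  {w: True, c: True, a: False, b: False}


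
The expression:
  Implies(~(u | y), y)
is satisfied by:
  {y: True, u: True}
  {y: True, u: False}
  {u: True, y: False}


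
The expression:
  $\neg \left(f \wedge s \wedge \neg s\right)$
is always true.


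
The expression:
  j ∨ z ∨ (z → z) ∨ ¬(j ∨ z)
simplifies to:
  True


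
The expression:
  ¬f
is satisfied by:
  {f: False}


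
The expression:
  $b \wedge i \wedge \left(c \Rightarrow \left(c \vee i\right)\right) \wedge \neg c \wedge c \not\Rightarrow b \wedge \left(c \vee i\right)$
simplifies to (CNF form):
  $\text{False}$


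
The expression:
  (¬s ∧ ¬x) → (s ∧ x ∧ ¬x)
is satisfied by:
  {x: True, s: True}
  {x: True, s: False}
  {s: True, x: False}


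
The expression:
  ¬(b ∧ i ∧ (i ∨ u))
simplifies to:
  ¬b ∨ ¬i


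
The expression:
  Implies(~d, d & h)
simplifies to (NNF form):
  d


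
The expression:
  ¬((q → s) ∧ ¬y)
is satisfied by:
  {y: True, q: True, s: False}
  {y: True, s: False, q: False}
  {y: True, q: True, s: True}
  {y: True, s: True, q: False}
  {q: True, s: False, y: False}


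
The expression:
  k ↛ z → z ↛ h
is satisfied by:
  {z: True, k: False}
  {k: False, z: False}
  {k: True, z: True}


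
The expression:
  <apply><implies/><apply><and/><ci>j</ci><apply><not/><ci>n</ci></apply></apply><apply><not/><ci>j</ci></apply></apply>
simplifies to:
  <apply><or/><ci>n</ci><apply><not/><ci>j</ci></apply></apply>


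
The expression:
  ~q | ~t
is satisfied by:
  {t: False, q: False}
  {q: True, t: False}
  {t: True, q: False}


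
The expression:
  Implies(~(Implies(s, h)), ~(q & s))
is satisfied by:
  {h: True, s: False, q: False}
  {s: False, q: False, h: False}
  {q: True, h: True, s: False}
  {q: True, s: False, h: False}
  {h: True, s: True, q: False}
  {s: True, h: False, q: False}
  {q: True, s: True, h: True}


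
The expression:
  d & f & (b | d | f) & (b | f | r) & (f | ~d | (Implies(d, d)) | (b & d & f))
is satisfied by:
  {d: True, f: True}


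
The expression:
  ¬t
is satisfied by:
  {t: False}


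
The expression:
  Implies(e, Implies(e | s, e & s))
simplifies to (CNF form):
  s | ~e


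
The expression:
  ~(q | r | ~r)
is never true.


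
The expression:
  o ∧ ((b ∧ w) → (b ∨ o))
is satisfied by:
  {o: True}


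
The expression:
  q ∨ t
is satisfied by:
  {t: True, q: True}
  {t: True, q: False}
  {q: True, t: False}


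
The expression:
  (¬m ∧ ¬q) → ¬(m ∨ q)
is always true.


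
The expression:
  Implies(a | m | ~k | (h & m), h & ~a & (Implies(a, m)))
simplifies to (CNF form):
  ~a & (h | k) & (h | ~m)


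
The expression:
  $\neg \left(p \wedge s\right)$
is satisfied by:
  {s: False, p: False}
  {p: True, s: False}
  {s: True, p: False}


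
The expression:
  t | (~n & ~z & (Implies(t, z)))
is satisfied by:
  {t: True, n: False, z: False}
  {t: True, z: True, n: False}
  {t: True, n: True, z: False}
  {t: True, z: True, n: True}
  {z: False, n: False, t: False}


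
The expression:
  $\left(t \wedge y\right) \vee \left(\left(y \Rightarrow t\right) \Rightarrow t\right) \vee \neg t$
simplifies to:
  $\text{True}$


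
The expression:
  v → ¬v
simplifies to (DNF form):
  ¬v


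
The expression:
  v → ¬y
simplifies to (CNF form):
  ¬v ∨ ¬y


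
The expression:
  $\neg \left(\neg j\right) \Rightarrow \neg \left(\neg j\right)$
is always true.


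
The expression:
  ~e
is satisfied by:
  {e: False}


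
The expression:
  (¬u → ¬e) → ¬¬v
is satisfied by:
  {v: True, e: True, u: False}
  {v: True, u: False, e: False}
  {v: True, e: True, u: True}
  {v: True, u: True, e: False}
  {e: True, u: False, v: False}


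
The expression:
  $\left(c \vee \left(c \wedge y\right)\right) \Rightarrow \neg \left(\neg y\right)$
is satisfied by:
  {y: True, c: False}
  {c: False, y: False}
  {c: True, y: True}


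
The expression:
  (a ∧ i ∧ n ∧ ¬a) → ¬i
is always true.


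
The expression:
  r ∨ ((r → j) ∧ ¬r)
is always true.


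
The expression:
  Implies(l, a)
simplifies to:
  a | ~l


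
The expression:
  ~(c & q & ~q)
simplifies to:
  True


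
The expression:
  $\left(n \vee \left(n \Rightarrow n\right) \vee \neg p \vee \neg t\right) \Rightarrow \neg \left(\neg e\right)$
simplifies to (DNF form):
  $e$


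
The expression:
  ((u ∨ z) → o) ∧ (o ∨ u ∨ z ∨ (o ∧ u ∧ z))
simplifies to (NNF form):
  o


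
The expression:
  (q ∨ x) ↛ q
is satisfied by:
  {x: True, q: False}


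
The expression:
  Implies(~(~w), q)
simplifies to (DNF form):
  q | ~w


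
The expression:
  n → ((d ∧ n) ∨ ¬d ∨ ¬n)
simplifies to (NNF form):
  True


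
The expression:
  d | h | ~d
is always true.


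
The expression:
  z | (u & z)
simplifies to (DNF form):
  z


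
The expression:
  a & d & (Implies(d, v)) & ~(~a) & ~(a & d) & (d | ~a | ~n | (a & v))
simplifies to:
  False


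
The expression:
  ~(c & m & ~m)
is always true.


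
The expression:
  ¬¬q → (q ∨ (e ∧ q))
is always true.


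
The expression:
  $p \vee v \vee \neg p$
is always true.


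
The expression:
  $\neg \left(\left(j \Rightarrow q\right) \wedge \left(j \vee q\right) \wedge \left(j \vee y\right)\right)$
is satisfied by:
  {y: False, q: False, j: False}
  {j: True, y: False, q: False}
  {y: True, j: False, q: False}
  {j: True, y: True, q: False}
  {q: True, j: False, y: False}


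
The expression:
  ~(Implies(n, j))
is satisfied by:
  {n: True, j: False}


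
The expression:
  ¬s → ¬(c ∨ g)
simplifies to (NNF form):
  s ∨ (¬c ∧ ¬g)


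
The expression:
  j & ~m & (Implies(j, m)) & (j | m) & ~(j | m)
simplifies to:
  False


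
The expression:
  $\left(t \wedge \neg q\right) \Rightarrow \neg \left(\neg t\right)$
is always true.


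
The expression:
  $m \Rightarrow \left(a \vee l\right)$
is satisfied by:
  {a: True, l: True, m: False}
  {a: True, m: False, l: False}
  {l: True, m: False, a: False}
  {l: False, m: False, a: False}
  {a: True, l: True, m: True}
  {a: True, m: True, l: False}
  {l: True, m: True, a: False}


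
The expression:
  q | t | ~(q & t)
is always true.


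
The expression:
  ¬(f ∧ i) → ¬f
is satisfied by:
  {i: True, f: False}
  {f: False, i: False}
  {f: True, i: True}


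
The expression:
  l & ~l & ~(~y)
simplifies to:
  False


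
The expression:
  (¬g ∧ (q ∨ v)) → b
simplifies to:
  b ∨ g ∨ (¬q ∧ ¬v)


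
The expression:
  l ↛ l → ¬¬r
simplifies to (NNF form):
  True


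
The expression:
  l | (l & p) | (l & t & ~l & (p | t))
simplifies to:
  l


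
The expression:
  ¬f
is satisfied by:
  {f: False}


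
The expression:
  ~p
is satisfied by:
  {p: False}


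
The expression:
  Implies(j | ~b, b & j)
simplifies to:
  b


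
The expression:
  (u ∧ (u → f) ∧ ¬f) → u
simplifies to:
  True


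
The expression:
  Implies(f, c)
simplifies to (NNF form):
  c | ~f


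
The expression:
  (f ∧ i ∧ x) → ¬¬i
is always true.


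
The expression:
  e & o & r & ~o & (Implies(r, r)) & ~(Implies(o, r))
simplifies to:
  False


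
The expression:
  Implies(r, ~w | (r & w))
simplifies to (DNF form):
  True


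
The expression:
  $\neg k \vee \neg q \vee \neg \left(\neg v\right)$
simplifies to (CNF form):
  $v \vee \neg k \vee \neg q$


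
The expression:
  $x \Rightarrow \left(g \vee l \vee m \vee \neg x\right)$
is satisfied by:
  {m: True, l: True, g: True, x: False}
  {m: True, l: True, g: False, x: False}
  {m: True, g: True, l: False, x: False}
  {m: True, g: False, l: False, x: False}
  {l: True, g: True, m: False, x: False}
  {l: True, g: False, m: False, x: False}
  {g: True, m: False, l: False, x: False}
  {g: False, m: False, l: False, x: False}
  {x: True, m: True, l: True, g: True}
  {x: True, m: True, l: True, g: False}
  {x: True, m: True, g: True, l: False}
  {x: True, m: True, g: False, l: False}
  {x: True, l: True, g: True, m: False}
  {x: True, l: True, g: False, m: False}
  {x: True, g: True, l: False, m: False}


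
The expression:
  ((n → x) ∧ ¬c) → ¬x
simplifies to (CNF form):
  c ∨ ¬x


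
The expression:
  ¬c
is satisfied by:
  {c: False}


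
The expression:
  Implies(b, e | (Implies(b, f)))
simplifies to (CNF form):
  e | f | ~b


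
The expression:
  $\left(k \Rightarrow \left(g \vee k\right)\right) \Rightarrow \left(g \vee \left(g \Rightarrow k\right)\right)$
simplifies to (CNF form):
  $\text{True}$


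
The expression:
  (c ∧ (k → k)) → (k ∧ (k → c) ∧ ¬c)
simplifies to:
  ¬c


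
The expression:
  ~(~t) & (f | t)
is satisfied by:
  {t: True}


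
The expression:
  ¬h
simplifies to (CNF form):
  ¬h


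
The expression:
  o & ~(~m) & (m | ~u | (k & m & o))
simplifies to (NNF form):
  m & o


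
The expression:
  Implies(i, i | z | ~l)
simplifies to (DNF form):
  True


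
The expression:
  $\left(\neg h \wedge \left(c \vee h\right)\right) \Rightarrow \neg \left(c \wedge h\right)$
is always true.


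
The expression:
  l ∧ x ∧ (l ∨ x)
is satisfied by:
  {x: True, l: True}


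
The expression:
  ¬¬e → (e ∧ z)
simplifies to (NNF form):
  z ∨ ¬e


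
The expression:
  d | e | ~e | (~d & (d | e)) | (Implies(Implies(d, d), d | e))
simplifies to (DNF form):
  True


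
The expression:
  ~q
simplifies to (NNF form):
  ~q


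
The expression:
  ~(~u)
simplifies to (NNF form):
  u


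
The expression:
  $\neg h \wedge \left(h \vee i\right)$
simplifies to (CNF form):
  $i \wedge \neg h$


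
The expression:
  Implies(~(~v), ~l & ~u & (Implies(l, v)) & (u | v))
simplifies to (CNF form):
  (~l | ~v) & (~u | ~v)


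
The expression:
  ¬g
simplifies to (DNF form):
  ¬g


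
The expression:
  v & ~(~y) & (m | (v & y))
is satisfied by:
  {y: True, v: True}


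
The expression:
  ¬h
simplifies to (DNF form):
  ¬h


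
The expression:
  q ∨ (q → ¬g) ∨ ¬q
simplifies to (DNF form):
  True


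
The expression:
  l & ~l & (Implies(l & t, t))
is never true.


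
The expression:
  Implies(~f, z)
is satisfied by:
  {z: True, f: True}
  {z: True, f: False}
  {f: True, z: False}


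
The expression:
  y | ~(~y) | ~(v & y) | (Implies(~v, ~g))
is always true.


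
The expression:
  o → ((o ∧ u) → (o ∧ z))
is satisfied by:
  {z: True, u: False, o: False}
  {u: False, o: False, z: False}
  {z: True, o: True, u: False}
  {o: True, u: False, z: False}
  {z: True, u: True, o: False}
  {u: True, z: False, o: False}
  {z: True, o: True, u: True}


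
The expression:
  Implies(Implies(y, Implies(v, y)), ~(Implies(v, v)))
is never true.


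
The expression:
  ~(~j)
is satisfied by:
  {j: True}


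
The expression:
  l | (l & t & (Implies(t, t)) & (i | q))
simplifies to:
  l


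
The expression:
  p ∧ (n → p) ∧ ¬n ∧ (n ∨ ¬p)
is never true.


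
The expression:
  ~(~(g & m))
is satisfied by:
  {m: True, g: True}


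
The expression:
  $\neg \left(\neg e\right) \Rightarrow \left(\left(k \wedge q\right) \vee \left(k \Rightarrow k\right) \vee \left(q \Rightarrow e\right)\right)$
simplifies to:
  $\text{True}$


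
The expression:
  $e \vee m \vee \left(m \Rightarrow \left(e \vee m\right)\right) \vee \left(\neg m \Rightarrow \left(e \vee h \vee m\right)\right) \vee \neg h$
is always true.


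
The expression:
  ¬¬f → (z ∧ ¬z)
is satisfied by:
  {f: False}


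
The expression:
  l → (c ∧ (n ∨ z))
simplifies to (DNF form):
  (c ∧ n) ∨ (c ∧ z) ∨ ¬l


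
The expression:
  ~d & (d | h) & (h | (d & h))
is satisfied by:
  {h: True, d: False}


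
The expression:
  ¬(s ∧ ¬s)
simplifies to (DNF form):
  True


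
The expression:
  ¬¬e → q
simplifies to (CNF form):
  q ∨ ¬e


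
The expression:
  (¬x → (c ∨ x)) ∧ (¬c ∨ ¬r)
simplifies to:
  (c ∧ ¬r) ∨ (x ∧ ¬c)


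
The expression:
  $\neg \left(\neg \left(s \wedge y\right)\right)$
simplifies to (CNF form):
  $s \wedge y$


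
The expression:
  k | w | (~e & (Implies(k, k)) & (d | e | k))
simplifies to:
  k | w | (d & ~e)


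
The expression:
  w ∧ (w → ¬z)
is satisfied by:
  {w: True, z: False}


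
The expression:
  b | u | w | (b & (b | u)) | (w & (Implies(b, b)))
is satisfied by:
  {b: True, u: True, w: True}
  {b: True, u: True, w: False}
  {b: True, w: True, u: False}
  {b: True, w: False, u: False}
  {u: True, w: True, b: False}
  {u: True, w: False, b: False}
  {w: True, u: False, b: False}


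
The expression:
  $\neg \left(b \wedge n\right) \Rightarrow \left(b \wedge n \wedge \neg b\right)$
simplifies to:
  $b \wedge n$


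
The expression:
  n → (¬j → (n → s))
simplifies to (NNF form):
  j ∨ s ∨ ¬n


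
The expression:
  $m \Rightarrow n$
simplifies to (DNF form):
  $n \vee \neg m$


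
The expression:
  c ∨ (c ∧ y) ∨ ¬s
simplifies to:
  c ∨ ¬s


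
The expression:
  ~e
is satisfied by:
  {e: False}


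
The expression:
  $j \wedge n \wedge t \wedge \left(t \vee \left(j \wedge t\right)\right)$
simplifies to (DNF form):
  $j \wedge n \wedge t$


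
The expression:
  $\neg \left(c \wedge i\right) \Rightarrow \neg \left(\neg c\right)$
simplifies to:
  $c$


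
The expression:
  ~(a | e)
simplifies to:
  ~a & ~e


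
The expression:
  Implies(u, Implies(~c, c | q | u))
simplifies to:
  True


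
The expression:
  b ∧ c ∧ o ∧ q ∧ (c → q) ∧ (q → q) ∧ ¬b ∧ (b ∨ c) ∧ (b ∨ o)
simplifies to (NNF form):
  False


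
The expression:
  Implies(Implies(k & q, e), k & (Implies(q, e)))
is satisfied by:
  {k: True}


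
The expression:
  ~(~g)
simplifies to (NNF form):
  g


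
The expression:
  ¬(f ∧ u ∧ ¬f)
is always true.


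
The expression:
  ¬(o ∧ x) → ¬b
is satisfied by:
  {x: True, o: True, b: False}
  {x: True, o: False, b: False}
  {o: True, x: False, b: False}
  {x: False, o: False, b: False}
  {x: True, b: True, o: True}


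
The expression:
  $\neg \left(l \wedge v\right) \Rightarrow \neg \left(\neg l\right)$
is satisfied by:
  {l: True}


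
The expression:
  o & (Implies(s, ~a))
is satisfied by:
  {o: True, s: False, a: False}
  {a: True, o: True, s: False}
  {s: True, o: True, a: False}


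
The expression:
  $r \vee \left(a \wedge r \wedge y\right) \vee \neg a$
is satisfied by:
  {r: True, a: False}
  {a: False, r: False}
  {a: True, r: True}


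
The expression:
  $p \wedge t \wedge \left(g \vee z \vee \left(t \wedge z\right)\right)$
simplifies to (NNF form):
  $p \wedge t \wedge \left(g \vee z\right)$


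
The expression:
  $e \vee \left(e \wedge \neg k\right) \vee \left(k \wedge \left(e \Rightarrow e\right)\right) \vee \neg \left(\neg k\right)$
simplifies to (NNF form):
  $e \vee k$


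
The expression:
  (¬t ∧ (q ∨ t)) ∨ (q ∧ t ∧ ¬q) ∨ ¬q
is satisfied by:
  {t: False, q: False}
  {q: True, t: False}
  {t: True, q: False}


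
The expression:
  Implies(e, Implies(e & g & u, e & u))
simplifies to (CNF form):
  True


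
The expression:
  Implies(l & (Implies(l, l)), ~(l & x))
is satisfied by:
  {l: False, x: False}
  {x: True, l: False}
  {l: True, x: False}


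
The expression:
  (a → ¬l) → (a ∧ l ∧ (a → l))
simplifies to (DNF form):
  a ∧ l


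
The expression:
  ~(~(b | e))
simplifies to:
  b | e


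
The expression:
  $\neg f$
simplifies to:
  $\neg f$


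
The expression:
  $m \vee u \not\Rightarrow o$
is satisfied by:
  {m: True, u: True, o: False}
  {m: True, u: False, o: False}
  {m: True, o: True, u: True}
  {m: True, o: True, u: False}
  {u: True, o: False, m: False}


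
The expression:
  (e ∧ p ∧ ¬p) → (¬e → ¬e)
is always true.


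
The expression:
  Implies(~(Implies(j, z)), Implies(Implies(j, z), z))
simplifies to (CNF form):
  True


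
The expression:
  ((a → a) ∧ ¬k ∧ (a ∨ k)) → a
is always true.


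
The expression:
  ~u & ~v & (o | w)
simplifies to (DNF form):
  (o & ~u & ~v) | (w & ~u & ~v)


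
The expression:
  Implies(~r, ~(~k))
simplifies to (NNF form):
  k | r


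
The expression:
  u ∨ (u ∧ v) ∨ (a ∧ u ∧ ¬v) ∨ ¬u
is always true.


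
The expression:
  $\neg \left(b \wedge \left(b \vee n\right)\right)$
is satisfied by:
  {b: False}


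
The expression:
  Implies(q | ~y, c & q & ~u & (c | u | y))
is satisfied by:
  {y: True, c: True, u: False, q: False}
  {y: True, c: False, u: False, q: False}
  {y: True, u: True, c: True, q: False}
  {y: True, u: True, c: False, q: False}
  {q: True, y: True, c: True, u: False}
  {q: True, c: True, u: False, y: False}


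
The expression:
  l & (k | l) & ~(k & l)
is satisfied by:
  {l: True, k: False}


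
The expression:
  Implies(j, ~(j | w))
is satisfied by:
  {j: False}


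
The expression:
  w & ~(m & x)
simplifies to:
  w & (~m | ~x)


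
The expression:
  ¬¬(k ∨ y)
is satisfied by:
  {y: True, k: True}
  {y: True, k: False}
  {k: True, y: False}


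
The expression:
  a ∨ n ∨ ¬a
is always true.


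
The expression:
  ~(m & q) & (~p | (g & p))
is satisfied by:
  {g: True, q: False, p: False, m: False}
  {g: False, q: False, p: False, m: False}
  {g: True, m: True, q: False, p: False}
  {m: True, g: False, q: False, p: False}
  {g: True, p: True, m: False, q: False}
  {g: True, p: True, m: True, q: False}
  {g: True, q: True, m: False, p: False}
  {q: True, m: False, p: False, g: False}
  {g: True, p: True, q: True, m: False}


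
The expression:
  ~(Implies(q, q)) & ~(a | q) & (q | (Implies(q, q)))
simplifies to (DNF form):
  False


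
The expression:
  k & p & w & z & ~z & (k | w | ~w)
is never true.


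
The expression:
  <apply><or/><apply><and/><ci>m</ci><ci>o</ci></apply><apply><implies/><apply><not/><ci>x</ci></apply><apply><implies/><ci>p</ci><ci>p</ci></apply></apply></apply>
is always true.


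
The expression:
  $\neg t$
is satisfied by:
  {t: False}


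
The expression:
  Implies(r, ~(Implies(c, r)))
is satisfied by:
  {r: False}


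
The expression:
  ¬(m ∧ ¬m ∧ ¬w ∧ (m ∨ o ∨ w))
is always true.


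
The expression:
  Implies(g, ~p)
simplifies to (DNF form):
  ~g | ~p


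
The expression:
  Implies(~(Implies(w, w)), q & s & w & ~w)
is always true.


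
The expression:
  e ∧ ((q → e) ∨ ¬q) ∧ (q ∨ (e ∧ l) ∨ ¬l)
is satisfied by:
  {e: True}


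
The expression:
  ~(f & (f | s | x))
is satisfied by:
  {f: False}


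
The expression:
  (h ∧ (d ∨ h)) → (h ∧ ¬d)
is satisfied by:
  {h: False, d: False}
  {d: True, h: False}
  {h: True, d: False}


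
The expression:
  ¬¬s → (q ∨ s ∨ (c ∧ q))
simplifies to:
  True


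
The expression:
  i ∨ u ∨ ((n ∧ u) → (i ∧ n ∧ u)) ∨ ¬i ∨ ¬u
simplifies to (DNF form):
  True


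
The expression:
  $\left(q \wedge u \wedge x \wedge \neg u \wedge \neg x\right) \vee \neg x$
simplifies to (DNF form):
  $\neg x$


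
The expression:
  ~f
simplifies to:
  ~f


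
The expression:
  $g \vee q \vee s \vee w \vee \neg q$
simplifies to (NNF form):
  $\text{True}$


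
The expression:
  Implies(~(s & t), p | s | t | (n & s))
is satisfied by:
  {p: True, t: True, s: True}
  {p: True, t: True, s: False}
  {p: True, s: True, t: False}
  {p: True, s: False, t: False}
  {t: True, s: True, p: False}
  {t: True, s: False, p: False}
  {s: True, t: False, p: False}


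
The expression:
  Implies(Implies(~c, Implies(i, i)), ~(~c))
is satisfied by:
  {c: True}


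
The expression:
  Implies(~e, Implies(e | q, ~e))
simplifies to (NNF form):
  True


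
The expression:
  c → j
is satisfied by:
  {j: True, c: False}
  {c: False, j: False}
  {c: True, j: True}


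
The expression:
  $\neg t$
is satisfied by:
  {t: False}


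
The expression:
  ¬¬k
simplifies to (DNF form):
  k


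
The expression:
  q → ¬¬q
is always true.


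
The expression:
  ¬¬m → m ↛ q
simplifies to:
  ¬m ∨ ¬q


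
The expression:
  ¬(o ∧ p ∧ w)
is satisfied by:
  {p: False, o: False, w: False}
  {w: True, p: False, o: False}
  {o: True, p: False, w: False}
  {w: True, o: True, p: False}
  {p: True, w: False, o: False}
  {w: True, p: True, o: False}
  {o: True, p: True, w: False}


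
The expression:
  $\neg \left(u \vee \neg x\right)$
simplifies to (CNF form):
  $x \wedge \neg u$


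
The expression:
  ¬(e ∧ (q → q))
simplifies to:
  ¬e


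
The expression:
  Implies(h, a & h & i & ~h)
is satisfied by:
  {h: False}


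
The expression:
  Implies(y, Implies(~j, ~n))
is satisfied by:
  {j: True, y: False, n: False}
  {j: False, y: False, n: False}
  {n: True, j: True, y: False}
  {n: True, j: False, y: False}
  {y: True, j: True, n: False}
  {y: True, j: False, n: False}
  {y: True, n: True, j: True}


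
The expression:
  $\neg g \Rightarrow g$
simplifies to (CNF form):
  $g$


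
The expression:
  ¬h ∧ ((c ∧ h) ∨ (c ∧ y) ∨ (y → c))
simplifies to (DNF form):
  (c ∧ ¬h) ∨ (¬h ∧ ¬y)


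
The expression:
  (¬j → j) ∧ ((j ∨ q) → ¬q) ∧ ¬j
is never true.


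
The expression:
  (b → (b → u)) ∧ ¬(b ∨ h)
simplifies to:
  ¬b ∧ ¬h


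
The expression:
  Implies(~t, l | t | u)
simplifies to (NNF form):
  l | t | u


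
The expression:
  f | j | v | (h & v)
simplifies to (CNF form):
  f | j | v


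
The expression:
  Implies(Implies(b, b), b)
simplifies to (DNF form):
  b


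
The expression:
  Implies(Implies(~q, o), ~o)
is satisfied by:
  {o: False}


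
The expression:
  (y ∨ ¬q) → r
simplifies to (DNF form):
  r ∨ (q ∧ ¬y)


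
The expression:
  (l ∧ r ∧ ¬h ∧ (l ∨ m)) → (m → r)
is always true.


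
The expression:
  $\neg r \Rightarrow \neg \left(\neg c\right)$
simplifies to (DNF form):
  $c \vee r$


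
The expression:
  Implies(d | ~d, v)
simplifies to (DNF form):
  v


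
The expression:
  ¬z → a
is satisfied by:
  {a: True, z: True}
  {a: True, z: False}
  {z: True, a: False}


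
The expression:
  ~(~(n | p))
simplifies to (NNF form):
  n | p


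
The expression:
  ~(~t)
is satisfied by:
  {t: True}


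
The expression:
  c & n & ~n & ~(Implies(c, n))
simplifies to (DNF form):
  False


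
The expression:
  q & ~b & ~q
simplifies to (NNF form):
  False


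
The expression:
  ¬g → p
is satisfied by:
  {g: True, p: True}
  {g: True, p: False}
  {p: True, g: False}


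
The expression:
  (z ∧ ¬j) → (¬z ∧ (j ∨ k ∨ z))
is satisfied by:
  {j: True, z: False}
  {z: False, j: False}
  {z: True, j: True}


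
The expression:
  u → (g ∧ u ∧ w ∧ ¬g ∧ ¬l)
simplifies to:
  ¬u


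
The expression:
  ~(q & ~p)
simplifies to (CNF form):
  p | ~q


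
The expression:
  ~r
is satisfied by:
  {r: False}


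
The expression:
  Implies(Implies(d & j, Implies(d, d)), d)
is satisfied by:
  {d: True}


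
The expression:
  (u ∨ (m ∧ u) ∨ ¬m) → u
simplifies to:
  m ∨ u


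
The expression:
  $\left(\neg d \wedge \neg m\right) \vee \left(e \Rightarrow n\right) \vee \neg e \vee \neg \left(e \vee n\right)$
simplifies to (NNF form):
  $n \vee \left(\neg d \wedge \neg m\right) \vee \neg e$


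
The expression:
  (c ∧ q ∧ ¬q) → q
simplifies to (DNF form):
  True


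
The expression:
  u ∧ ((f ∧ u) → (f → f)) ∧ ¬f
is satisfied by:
  {u: True, f: False}


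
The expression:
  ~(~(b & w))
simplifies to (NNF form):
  b & w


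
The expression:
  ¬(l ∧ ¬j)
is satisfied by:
  {j: True, l: False}
  {l: False, j: False}
  {l: True, j: True}


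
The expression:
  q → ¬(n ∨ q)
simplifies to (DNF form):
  ¬q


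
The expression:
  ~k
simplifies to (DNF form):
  ~k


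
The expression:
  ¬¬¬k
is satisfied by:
  {k: False}


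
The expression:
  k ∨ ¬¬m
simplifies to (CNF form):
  k ∨ m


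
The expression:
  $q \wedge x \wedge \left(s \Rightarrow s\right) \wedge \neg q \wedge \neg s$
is never true.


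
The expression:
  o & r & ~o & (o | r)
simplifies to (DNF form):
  False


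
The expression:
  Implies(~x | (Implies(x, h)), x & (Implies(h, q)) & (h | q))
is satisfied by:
  {q: True, x: True, h: False}
  {x: True, h: False, q: False}
  {q: True, h: True, x: True}


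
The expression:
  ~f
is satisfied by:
  {f: False}


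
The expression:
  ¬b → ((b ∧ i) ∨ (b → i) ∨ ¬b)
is always true.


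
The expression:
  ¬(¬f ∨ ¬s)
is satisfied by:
  {s: True, f: True}


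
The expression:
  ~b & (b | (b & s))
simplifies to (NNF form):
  False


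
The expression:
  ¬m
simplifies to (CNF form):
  ¬m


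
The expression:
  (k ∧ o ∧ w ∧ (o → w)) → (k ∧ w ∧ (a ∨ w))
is always true.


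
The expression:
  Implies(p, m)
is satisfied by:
  {m: True, p: False}
  {p: False, m: False}
  {p: True, m: True}


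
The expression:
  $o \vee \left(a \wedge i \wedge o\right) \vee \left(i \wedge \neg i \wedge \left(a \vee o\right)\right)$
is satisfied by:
  {o: True}


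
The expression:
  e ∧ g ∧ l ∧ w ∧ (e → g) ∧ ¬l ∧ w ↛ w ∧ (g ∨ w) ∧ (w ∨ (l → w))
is never true.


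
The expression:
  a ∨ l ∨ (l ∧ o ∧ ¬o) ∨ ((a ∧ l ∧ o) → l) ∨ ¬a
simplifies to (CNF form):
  True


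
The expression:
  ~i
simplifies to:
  ~i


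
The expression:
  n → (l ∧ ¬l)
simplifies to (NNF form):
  ¬n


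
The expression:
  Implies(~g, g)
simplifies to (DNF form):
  g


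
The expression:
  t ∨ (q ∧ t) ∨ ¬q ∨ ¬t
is always true.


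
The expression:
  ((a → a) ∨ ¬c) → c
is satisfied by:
  {c: True}


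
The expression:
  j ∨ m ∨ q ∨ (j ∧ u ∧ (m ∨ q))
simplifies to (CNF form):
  j ∨ m ∨ q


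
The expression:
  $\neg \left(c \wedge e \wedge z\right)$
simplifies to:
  $\neg c \vee \neg e \vee \neg z$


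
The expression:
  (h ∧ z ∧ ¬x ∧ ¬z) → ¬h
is always true.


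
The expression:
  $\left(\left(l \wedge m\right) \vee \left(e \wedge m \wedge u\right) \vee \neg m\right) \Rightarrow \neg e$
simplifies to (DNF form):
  $\left(m \wedge \neg l \wedge \neg u\right) \vee \neg e$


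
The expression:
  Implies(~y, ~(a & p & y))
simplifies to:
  True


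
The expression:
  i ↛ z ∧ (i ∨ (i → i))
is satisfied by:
  {i: True, z: False}


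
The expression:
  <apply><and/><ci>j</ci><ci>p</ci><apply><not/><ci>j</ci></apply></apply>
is never true.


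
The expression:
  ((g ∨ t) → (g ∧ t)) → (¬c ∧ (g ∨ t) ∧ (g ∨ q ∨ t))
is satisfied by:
  {t: True, c: False, g: False}
  {t: True, g: True, c: False}
  {t: True, c: True, g: False}
  {g: True, c: False, t: False}
  {g: True, c: True, t: False}


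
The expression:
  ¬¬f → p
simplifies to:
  p ∨ ¬f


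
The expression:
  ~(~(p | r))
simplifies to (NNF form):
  p | r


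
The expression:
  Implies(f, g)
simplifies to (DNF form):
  g | ~f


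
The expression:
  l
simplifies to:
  l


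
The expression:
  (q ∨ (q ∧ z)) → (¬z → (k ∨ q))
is always true.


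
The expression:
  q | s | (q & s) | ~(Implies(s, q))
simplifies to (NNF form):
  q | s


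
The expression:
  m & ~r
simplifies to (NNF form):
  m & ~r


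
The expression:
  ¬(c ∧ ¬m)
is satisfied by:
  {m: True, c: False}
  {c: False, m: False}
  {c: True, m: True}


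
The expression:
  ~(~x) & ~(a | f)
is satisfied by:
  {x: True, f: False, a: False}


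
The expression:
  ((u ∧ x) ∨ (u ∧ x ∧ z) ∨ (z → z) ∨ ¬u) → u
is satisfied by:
  {u: True}


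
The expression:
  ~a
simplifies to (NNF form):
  ~a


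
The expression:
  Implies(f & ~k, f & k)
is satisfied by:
  {k: True, f: False}
  {f: False, k: False}
  {f: True, k: True}


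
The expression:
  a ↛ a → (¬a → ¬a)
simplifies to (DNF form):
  True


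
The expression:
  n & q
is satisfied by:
  {q: True, n: True}


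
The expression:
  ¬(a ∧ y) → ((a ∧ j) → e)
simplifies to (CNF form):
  e ∨ y ∨ ¬a ∨ ¬j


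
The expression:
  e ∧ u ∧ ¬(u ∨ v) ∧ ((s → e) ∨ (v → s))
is never true.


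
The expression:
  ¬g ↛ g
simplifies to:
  True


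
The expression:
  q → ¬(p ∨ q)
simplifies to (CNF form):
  ¬q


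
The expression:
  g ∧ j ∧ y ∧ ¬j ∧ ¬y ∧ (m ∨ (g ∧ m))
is never true.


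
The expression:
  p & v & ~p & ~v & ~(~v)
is never true.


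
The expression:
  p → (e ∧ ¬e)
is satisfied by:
  {p: False}


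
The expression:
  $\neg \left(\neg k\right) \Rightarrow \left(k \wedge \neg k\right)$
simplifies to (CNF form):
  $\neg k$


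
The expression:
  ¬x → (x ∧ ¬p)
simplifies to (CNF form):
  x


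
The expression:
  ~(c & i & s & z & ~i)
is always true.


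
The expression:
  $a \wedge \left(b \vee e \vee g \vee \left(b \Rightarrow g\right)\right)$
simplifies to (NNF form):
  $a$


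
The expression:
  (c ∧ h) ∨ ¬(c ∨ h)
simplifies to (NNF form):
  (c ∧ h) ∨ (¬c ∧ ¬h)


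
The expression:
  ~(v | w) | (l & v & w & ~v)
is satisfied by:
  {v: False, w: False}


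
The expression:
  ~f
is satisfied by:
  {f: False}


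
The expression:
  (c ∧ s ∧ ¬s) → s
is always true.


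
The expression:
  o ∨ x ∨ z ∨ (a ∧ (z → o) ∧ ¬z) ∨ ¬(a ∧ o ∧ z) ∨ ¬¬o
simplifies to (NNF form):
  True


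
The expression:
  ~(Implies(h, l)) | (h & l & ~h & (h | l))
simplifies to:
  h & ~l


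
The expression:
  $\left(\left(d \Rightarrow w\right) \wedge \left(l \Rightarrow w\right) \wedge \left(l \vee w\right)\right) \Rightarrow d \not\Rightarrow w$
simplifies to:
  $\neg w$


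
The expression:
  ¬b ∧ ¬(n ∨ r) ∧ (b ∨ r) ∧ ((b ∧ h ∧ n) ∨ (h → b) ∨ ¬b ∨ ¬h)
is never true.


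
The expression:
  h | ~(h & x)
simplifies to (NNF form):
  True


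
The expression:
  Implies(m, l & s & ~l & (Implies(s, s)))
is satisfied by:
  {m: False}


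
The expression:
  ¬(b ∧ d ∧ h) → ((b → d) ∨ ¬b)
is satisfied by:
  {d: True, b: False}
  {b: False, d: False}
  {b: True, d: True}


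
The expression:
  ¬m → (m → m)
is always true.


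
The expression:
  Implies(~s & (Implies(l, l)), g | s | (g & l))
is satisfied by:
  {g: True, s: True}
  {g: True, s: False}
  {s: True, g: False}


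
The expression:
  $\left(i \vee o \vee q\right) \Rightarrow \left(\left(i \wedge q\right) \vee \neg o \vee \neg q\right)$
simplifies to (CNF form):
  $i \vee \neg o \vee \neg q$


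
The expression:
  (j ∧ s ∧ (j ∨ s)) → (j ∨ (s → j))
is always true.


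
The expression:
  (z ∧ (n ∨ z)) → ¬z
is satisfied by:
  {z: False}


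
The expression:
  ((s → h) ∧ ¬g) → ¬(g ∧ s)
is always true.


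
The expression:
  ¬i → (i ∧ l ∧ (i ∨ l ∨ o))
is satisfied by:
  {i: True}


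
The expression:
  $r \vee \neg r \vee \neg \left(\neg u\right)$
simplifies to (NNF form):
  $\text{True}$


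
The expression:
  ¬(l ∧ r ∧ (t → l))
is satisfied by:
  {l: False, r: False}
  {r: True, l: False}
  {l: True, r: False}
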